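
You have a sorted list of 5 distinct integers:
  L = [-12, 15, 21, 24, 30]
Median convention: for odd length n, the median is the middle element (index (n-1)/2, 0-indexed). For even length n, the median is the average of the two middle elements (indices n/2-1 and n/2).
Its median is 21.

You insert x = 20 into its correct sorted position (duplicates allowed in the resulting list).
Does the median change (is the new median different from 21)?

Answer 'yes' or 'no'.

Old median = 21
Insert x = 20
New median = 41/2
Changed? yes

Answer: yes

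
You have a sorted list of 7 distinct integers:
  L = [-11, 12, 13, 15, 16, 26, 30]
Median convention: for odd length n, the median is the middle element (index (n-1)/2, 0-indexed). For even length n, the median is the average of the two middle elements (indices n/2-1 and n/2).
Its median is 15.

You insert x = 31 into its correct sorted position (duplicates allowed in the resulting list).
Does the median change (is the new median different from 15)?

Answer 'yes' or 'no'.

Answer: yes

Derivation:
Old median = 15
Insert x = 31
New median = 31/2
Changed? yes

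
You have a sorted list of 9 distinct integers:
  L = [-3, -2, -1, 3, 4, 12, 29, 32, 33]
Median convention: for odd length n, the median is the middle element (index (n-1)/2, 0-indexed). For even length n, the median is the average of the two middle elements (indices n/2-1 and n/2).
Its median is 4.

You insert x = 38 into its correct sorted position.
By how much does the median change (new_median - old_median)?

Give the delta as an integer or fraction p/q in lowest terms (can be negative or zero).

Old median = 4
After inserting x = 38: new sorted = [-3, -2, -1, 3, 4, 12, 29, 32, 33, 38]
New median = 8
Delta = 8 - 4 = 4

Answer: 4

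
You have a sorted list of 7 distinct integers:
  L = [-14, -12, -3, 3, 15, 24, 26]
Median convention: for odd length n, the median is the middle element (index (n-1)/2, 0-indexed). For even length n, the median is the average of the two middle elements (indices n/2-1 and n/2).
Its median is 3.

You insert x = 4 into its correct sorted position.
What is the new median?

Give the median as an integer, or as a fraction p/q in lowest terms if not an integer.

Answer: 7/2

Derivation:
Old list (sorted, length 7): [-14, -12, -3, 3, 15, 24, 26]
Old median = 3
Insert x = 4
Old length odd (7). Middle was index 3 = 3.
New length even (8). New median = avg of two middle elements.
x = 4: 4 elements are < x, 3 elements are > x.
New sorted list: [-14, -12, -3, 3, 4, 15, 24, 26]
New median = 7/2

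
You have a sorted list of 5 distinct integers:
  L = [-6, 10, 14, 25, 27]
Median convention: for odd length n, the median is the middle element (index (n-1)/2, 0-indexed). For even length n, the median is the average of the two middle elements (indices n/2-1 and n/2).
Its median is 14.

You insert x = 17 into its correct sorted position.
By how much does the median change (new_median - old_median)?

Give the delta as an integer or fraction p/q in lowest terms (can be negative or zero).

Old median = 14
After inserting x = 17: new sorted = [-6, 10, 14, 17, 25, 27]
New median = 31/2
Delta = 31/2 - 14 = 3/2

Answer: 3/2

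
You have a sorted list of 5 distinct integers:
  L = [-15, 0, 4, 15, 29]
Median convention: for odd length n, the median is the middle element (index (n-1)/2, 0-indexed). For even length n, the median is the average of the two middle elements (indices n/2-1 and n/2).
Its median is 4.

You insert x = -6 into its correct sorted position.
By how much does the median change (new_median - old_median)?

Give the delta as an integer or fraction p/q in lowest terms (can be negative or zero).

Answer: -2

Derivation:
Old median = 4
After inserting x = -6: new sorted = [-15, -6, 0, 4, 15, 29]
New median = 2
Delta = 2 - 4 = -2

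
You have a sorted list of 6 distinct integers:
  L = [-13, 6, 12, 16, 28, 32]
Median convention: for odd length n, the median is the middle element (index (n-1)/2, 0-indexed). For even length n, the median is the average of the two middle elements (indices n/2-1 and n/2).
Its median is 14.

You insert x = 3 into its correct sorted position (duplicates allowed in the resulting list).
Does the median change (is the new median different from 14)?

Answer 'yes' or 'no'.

Old median = 14
Insert x = 3
New median = 12
Changed? yes

Answer: yes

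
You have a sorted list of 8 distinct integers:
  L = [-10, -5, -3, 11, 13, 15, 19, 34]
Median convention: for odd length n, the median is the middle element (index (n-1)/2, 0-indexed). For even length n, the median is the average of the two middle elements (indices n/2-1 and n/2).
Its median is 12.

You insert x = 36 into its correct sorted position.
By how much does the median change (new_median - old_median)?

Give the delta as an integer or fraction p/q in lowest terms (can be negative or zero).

Old median = 12
After inserting x = 36: new sorted = [-10, -5, -3, 11, 13, 15, 19, 34, 36]
New median = 13
Delta = 13 - 12 = 1

Answer: 1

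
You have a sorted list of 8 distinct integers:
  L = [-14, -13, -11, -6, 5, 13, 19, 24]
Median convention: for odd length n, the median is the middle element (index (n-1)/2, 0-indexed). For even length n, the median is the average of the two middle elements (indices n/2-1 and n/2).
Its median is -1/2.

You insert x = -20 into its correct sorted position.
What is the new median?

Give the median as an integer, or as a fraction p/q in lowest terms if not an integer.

Old list (sorted, length 8): [-14, -13, -11, -6, 5, 13, 19, 24]
Old median = -1/2
Insert x = -20
Old length even (8). Middle pair: indices 3,4 = -6,5.
New length odd (9). New median = single middle element.
x = -20: 0 elements are < x, 8 elements are > x.
New sorted list: [-20, -14, -13, -11, -6, 5, 13, 19, 24]
New median = -6

Answer: -6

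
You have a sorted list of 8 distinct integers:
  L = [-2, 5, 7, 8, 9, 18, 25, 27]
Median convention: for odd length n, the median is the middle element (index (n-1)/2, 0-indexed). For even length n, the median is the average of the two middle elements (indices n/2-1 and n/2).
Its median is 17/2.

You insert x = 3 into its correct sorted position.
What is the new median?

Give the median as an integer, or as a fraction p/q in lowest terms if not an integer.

Old list (sorted, length 8): [-2, 5, 7, 8, 9, 18, 25, 27]
Old median = 17/2
Insert x = 3
Old length even (8). Middle pair: indices 3,4 = 8,9.
New length odd (9). New median = single middle element.
x = 3: 1 elements are < x, 7 elements are > x.
New sorted list: [-2, 3, 5, 7, 8, 9, 18, 25, 27]
New median = 8

Answer: 8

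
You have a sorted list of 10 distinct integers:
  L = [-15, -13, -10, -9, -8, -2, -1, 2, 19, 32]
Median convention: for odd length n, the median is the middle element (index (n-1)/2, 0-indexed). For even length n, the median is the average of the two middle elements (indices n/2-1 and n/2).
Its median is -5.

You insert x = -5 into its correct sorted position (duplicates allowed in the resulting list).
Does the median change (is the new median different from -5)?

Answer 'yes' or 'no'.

Answer: no

Derivation:
Old median = -5
Insert x = -5
New median = -5
Changed? no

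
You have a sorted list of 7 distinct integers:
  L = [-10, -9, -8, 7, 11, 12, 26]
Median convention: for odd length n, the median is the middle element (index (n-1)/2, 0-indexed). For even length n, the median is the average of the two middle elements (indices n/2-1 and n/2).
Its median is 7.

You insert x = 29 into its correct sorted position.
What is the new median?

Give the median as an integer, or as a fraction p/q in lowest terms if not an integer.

Old list (sorted, length 7): [-10, -9, -8, 7, 11, 12, 26]
Old median = 7
Insert x = 29
Old length odd (7). Middle was index 3 = 7.
New length even (8). New median = avg of two middle elements.
x = 29: 7 elements are < x, 0 elements are > x.
New sorted list: [-10, -9, -8, 7, 11, 12, 26, 29]
New median = 9

Answer: 9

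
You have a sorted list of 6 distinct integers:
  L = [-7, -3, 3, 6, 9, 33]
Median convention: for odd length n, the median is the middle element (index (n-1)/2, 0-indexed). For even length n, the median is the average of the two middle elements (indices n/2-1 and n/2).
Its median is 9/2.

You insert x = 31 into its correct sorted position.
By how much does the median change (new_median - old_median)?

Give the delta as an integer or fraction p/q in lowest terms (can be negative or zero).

Old median = 9/2
After inserting x = 31: new sorted = [-7, -3, 3, 6, 9, 31, 33]
New median = 6
Delta = 6 - 9/2 = 3/2

Answer: 3/2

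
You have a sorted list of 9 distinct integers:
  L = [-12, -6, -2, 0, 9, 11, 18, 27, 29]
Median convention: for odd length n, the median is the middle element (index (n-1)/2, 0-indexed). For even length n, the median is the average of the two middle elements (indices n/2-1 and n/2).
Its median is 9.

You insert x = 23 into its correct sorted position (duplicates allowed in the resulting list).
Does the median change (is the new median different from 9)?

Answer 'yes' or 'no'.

Old median = 9
Insert x = 23
New median = 10
Changed? yes

Answer: yes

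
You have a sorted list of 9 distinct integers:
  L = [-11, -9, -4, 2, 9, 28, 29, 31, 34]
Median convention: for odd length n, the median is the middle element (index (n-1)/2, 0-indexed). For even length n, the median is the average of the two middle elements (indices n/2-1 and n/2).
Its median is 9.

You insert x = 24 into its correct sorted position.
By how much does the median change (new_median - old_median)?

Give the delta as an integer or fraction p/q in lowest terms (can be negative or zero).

Old median = 9
After inserting x = 24: new sorted = [-11, -9, -4, 2, 9, 24, 28, 29, 31, 34]
New median = 33/2
Delta = 33/2 - 9 = 15/2

Answer: 15/2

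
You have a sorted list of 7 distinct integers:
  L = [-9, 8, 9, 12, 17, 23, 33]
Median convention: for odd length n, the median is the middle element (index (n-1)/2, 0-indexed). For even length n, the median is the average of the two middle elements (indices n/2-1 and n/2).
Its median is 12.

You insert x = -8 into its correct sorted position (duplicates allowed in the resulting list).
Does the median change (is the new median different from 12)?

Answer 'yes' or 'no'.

Answer: yes

Derivation:
Old median = 12
Insert x = -8
New median = 21/2
Changed? yes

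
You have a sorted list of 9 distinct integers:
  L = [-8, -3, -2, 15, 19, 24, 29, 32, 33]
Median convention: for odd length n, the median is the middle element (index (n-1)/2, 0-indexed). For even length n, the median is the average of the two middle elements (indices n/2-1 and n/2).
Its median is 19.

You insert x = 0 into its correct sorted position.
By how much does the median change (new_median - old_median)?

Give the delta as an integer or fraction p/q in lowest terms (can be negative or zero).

Answer: -2

Derivation:
Old median = 19
After inserting x = 0: new sorted = [-8, -3, -2, 0, 15, 19, 24, 29, 32, 33]
New median = 17
Delta = 17 - 19 = -2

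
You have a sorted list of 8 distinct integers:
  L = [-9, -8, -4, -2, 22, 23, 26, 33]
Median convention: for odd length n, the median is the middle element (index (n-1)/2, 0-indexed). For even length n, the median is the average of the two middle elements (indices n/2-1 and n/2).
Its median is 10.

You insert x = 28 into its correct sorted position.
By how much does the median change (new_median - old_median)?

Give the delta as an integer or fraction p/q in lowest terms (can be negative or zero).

Old median = 10
After inserting x = 28: new sorted = [-9, -8, -4, -2, 22, 23, 26, 28, 33]
New median = 22
Delta = 22 - 10 = 12

Answer: 12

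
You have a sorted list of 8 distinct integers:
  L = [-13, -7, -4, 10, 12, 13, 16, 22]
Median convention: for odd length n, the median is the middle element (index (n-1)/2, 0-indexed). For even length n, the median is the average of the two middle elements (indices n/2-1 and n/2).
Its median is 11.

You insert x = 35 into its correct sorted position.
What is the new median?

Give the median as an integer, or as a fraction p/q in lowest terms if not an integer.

Old list (sorted, length 8): [-13, -7, -4, 10, 12, 13, 16, 22]
Old median = 11
Insert x = 35
Old length even (8). Middle pair: indices 3,4 = 10,12.
New length odd (9). New median = single middle element.
x = 35: 8 elements are < x, 0 elements are > x.
New sorted list: [-13, -7, -4, 10, 12, 13, 16, 22, 35]
New median = 12

Answer: 12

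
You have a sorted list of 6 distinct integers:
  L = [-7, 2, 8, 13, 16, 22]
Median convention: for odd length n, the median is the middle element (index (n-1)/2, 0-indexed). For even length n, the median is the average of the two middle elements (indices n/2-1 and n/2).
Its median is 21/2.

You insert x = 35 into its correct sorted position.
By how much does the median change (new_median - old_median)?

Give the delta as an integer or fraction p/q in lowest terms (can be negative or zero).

Answer: 5/2

Derivation:
Old median = 21/2
After inserting x = 35: new sorted = [-7, 2, 8, 13, 16, 22, 35]
New median = 13
Delta = 13 - 21/2 = 5/2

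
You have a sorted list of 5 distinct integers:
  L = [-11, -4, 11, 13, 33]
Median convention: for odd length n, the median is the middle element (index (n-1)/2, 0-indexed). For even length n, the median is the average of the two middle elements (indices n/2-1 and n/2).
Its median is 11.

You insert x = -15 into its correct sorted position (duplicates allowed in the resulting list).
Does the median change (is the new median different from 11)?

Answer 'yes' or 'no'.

Answer: yes

Derivation:
Old median = 11
Insert x = -15
New median = 7/2
Changed? yes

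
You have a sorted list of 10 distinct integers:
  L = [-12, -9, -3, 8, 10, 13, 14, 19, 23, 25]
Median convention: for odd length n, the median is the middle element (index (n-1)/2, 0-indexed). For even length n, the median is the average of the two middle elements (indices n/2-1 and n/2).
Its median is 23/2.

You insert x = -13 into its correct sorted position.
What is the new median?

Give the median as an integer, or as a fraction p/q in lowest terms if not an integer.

Answer: 10

Derivation:
Old list (sorted, length 10): [-12, -9, -3, 8, 10, 13, 14, 19, 23, 25]
Old median = 23/2
Insert x = -13
Old length even (10). Middle pair: indices 4,5 = 10,13.
New length odd (11). New median = single middle element.
x = -13: 0 elements are < x, 10 elements are > x.
New sorted list: [-13, -12, -9, -3, 8, 10, 13, 14, 19, 23, 25]
New median = 10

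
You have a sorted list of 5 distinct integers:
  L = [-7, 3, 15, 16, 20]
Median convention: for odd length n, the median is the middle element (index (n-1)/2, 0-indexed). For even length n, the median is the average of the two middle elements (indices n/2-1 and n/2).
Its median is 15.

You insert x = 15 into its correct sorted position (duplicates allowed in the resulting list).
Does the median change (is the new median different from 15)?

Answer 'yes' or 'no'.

Answer: no

Derivation:
Old median = 15
Insert x = 15
New median = 15
Changed? no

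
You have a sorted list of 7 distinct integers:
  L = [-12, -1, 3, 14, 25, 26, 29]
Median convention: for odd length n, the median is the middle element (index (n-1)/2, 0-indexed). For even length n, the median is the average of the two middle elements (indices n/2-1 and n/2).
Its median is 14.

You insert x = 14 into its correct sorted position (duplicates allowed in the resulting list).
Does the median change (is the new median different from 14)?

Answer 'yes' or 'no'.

Answer: no

Derivation:
Old median = 14
Insert x = 14
New median = 14
Changed? no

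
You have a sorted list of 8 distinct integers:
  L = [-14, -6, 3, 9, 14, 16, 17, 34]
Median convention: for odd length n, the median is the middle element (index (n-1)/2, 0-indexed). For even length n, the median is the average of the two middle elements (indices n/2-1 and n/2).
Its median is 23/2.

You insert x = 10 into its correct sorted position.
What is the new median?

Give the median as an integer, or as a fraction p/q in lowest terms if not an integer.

Answer: 10

Derivation:
Old list (sorted, length 8): [-14, -6, 3, 9, 14, 16, 17, 34]
Old median = 23/2
Insert x = 10
Old length even (8). Middle pair: indices 3,4 = 9,14.
New length odd (9). New median = single middle element.
x = 10: 4 elements are < x, 4 elements are > x.
New sorted list: [-14, -6, 3, 9, 10, 14, 16, 17, 34]
New median = 10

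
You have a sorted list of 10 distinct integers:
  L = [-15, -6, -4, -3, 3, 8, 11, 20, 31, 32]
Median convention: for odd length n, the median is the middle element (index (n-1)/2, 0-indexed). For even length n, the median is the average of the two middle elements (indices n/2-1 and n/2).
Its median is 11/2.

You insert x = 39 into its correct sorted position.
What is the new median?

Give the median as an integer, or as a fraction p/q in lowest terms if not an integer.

Old list (sorted, length 10): [-15, -6, -4, -3, 3, 8, 11, 20, 31, 32]
Old median = 11/2
Insert x = 39
Old length even (10). Middle pair: indices 4,5 = 3,8.
New length odd (11). New median = single middle element.
x = 39: 10 elements are < x, 0 elements are > x.
New sorted list: [-15, -6, -4, -3, 3, 8, 11, 20, 31, 32, 39]
New median = 8

Answer: 8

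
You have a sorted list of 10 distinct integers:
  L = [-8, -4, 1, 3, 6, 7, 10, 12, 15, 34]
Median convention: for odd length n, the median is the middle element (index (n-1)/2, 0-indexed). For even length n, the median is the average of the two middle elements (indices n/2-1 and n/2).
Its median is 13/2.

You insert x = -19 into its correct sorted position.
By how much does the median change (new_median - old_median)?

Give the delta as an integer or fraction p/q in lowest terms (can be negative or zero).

Answer: -1/2

Derivation:
Old median = 13/2
After inserting x = -19: new sorted = [-19, -8, -4, 1, 3, 6, 7, 10, 12, 15, 34]
New median = 6
Delta = 6 - 13/2 = -1/2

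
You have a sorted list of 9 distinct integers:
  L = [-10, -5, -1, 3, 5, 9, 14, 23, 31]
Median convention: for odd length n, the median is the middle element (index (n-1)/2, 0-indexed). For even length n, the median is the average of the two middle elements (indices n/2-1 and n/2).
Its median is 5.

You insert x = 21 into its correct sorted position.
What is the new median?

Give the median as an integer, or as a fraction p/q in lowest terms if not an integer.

Answer: 7

Derivation:
Old list (sorted, length 9): [-10, -5, -1, 3, 5, 9, 14, 23, 31]
Old median = 5
Insert x = 21
Old length odd (9). Middle was index 4 = 5.
New length even (10). New median = avg of two middle elements.
x = 21: 7 elements are < x, 2 elements are > x.
New sorted list: [-10, -5, -1, 3, 5, 9, 14, 21, 23, 31]
New median = 7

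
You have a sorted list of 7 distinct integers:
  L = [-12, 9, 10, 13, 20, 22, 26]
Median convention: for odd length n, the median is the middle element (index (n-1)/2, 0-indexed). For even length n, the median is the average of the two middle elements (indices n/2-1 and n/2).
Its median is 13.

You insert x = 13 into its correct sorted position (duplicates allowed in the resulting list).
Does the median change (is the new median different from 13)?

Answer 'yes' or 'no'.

Old median = 13
Insert x = 13
New median = 13
Changed? no

Answer: no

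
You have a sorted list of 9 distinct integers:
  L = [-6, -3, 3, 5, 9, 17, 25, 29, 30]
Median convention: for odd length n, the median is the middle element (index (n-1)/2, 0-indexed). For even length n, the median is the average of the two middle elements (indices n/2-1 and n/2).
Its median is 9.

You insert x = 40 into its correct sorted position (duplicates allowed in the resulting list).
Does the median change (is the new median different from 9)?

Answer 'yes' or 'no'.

Answer: yes

Derivation:
Old median = 9
Insert x = 40
New median = 13
Changed? yes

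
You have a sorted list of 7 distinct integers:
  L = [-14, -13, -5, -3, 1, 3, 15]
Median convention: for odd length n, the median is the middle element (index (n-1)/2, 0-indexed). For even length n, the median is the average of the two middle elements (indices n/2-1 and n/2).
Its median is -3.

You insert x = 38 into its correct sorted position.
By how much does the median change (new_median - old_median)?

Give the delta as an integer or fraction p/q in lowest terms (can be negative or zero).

Answer: 2

Derivation:
Old median = -3
After inserting x = 38: new sorted = [-14, -13, -5, -3, 1, 3, 15, 38]
New median = -1
Delta = -1 - -3 = 2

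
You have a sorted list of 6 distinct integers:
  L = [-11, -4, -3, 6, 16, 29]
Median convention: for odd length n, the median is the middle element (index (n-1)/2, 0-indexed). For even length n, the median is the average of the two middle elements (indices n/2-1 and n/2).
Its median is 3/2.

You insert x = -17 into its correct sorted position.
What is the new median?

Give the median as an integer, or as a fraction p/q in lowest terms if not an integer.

Old list (sorted, length 6): [-11, -4, -3, 6, 16, 29]
Old median = 3/2
Insert x = -17
Old length even (6). Middle pair: indices 2,3 = -3,6.
New length odd (7). New median = single middle element.
x = -17: 0 elements are < x, 6 elements are > x.
New sorted list: [-17, -11, -4, -3, 6, 16, 29]
New median = -3

Answer: -3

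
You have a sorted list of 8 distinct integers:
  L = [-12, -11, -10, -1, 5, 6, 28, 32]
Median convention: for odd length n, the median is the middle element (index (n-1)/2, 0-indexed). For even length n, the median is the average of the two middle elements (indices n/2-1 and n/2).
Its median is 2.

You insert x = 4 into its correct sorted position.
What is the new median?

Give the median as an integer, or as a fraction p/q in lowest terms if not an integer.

Old list (sorted, length 8): [-12, -11, -10, -1, 5, 6, 28, 32]
Old median = 2
Insert x = 4
Old length even (8). Middle pair: indices 3,4 = -1,5.
New length odd (9). New median = single middle element.
x = 4: 4 elements are < x, 4 elements are > x.
New sorted list: [-12, -11, -10, -1, 4, 5, 6, 28, 32]
New median = 4

Answer: 4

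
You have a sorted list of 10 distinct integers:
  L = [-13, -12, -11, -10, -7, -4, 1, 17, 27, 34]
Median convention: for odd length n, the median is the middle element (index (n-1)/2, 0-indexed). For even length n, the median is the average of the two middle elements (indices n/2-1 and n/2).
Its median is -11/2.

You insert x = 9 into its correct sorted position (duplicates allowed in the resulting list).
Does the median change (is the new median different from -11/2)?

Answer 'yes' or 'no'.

Old median = -11/2
Insert x = 9
New median = -4
Changed? yes

Answer: yes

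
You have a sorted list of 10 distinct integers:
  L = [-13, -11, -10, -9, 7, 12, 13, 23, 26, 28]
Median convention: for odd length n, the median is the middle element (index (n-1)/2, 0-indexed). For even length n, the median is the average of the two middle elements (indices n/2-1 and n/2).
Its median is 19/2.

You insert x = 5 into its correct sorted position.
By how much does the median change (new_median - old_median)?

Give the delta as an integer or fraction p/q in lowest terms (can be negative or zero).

Answer: -5/2

Derivation:
Old median = 19/2
After inserting x = 5: new sorted = [-13, -11, -10, -9, 5, 7, 12, 13, 23, 26, 28]
New median = 7
Delta = 7 - 19/2 = -5/2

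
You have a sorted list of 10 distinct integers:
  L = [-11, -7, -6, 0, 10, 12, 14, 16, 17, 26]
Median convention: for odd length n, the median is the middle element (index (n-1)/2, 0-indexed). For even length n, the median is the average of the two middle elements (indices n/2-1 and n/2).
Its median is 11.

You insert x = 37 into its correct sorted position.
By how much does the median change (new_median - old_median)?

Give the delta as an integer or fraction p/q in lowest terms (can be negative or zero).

Old median = 11
After inserting x = 37: new sorted = [-11, -7, -6, 0, 10, 12, 14, 16, 17, 26, 37]
New median = 12
Delta = 12 - 11 = 1

Answer: 1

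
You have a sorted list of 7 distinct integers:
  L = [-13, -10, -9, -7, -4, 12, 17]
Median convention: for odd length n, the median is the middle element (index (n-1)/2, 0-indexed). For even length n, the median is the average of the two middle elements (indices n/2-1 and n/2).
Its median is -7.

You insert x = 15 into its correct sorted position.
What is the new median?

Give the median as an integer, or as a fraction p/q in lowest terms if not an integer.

Old list (sorted, length 7): [-13, -10, -9, -7, -4, 12, 17]
Old median = -7
Insert x = 15
Old length odd (7). Middle was index 3 = -7.
New length even (8). New median = avg of two middle elements.
x = 15: 6 elements are < x, 1 elements are > x.
New sorted list: [-13, -10, -9, -7, -4, 12, 15, 17]
New median = -11/2

Answer: -11/2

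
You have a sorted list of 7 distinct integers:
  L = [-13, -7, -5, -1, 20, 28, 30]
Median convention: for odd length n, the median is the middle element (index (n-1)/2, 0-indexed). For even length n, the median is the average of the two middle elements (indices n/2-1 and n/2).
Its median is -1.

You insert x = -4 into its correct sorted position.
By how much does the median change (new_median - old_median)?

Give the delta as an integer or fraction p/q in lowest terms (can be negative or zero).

Old median = -1
After inserting x = -4: new sorted = [-13, -7, -5, -4, -1, 20, 28, 30]
New median = -5/2
Delta = -5/2 - -1 = -3/2

Answer: -3/2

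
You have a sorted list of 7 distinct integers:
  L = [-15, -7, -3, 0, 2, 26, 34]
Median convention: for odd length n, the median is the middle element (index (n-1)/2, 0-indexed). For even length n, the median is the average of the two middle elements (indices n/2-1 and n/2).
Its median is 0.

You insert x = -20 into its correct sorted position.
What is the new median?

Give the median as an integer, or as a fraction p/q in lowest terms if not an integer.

Answer: -3/2

Derivation:
Old list (sorted, length 7): [-15, -7, -3, 0, 2, 26, 34]
Old median = 0
Insert x = -20
Old length odd (7). Middle was index 3 = 0.
New length even (8). New median = avg of two middle elements.
x = -20: 0 elements are < x, 7 elements are > x.
New sorted list: [-20, -15, -7, -3, 0, 2, 26, 34]
New median = -3/2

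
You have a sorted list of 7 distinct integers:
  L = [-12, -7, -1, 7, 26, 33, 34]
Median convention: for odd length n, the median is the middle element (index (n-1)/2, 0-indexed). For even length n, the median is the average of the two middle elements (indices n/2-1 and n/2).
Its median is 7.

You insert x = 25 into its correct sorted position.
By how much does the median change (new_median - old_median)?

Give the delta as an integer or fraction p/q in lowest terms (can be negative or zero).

Answer: 9

Derivation:
Old median = 7
After inserting x = 25: new sorted = [-12, -7, -1, 7, 25, 26, 33, 34]
New median = 16
Delta = 16 - 7 = 9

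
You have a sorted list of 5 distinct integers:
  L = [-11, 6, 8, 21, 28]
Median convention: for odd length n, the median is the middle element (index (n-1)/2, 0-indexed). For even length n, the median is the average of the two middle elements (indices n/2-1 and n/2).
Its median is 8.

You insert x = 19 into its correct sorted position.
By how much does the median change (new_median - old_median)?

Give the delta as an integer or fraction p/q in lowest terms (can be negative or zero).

Old median = 8
After inserting x = 19: new sorted = [-11, 6, 8, 19, 21, 28]
New median = 27/2
Delta = 27/2 - 8 = 11/2

Answer: 11/2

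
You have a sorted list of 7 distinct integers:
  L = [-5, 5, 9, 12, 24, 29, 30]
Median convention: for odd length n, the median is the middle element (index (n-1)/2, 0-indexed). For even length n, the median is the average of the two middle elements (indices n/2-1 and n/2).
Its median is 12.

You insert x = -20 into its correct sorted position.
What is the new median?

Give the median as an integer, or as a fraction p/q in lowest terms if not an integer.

Answer: 21/2

Derivation:
Old list (sorted, length 7): [-5, 5, 9, 12, 24, 29, 30]
Old median = 12
Insert x = -20
Old length odd (7). Middle was index 3 = 12.
New length even (8). New median = avg of two middle elements.
x = -20: 0 elements are < x, 7 elements are > x.
New sorted list: [-20, -5, 5, 9, 12, 24, 29, 30]
New median = 21/2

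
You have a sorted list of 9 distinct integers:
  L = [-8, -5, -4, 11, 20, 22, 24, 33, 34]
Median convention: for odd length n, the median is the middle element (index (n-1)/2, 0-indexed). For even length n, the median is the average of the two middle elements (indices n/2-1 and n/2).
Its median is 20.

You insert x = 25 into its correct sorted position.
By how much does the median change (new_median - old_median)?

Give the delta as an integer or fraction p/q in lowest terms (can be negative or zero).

Old median = 20
After inserting x = 25: new sorted = [-8, -5, -4, 11, 20, 22, 24, 25, 33, 34]
New median = 21
Delta = 21 - 20 = 1

Answer: 1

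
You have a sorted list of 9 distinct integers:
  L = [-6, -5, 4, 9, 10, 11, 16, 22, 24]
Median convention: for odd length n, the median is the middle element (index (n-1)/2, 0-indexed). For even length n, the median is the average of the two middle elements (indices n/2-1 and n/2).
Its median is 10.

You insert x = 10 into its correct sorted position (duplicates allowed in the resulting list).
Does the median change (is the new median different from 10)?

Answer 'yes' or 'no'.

Answer: no

Derivation:
Old median = 10
Insert x = 10
New median = 10
Changed? no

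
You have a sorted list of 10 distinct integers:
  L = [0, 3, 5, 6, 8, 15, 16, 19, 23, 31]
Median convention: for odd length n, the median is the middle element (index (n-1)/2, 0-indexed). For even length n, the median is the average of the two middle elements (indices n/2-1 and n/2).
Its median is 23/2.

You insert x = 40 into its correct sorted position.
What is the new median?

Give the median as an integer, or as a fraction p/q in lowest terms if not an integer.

Old list (sorted, length 10): [0, 3, 5, 6, 8, 15, 16, 19, 23, 31]
Old median = 23/2
Insert x = 40
Old length even (10). Middle pair: indices 4,5 = 8,15.
New length odd (11). New median = single middle element.
x = 40: 10 elements are < x, 0 elements are > x.
New sorted list: [0, 3, 5, 6, 8, 15, 16, 19, 23, 31, 40]
New median = 15

Answer: 15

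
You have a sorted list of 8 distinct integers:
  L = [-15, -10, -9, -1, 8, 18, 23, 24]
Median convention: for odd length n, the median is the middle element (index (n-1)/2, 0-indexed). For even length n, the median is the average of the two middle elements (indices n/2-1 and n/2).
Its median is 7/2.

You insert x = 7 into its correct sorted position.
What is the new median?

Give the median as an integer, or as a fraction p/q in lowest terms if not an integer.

Old list (sorted, length 8): [-15, -10, -9, -1, 8, 18, 23, 24]
Old median = 7/2
Insert x = 7
Old length even (8). Middle pair: indices 3,4 = -1,8.
New length odd (9). New median = single middle element.
x = 7: 4 elements are < x, 4 elements are > x.
New sorted list: [-15, -10, -9, -1, 7, 8, 18, 23, 24]
New median = 7

Answer: 7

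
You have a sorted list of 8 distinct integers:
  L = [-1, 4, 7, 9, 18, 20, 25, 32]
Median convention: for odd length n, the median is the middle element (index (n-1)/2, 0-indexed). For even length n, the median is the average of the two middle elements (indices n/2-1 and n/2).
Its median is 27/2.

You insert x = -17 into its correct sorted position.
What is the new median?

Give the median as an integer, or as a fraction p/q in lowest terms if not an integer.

Old list (sorted, length 8): [-1, 4, 7, 9, 18, 20, 25, 32]
Old median = 27/2
Insert x = -17
Old length even (8). Middle pair: indices 3,4 = 9,18.
New length odd (9). New median = single middle element.
x = -17: 0 elements are < x, 8 elements are > x.
New sorted list: [-17, -1, 4, 7, 9, 18, 20, 25, 32]
New median = 9

Answer: 9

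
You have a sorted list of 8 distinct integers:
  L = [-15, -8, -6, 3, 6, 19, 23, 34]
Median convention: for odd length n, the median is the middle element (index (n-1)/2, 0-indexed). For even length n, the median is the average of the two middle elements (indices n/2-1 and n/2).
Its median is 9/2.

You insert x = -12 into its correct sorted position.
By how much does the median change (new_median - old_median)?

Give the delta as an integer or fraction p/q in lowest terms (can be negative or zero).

Answer: -3/2

Derivation:
Old median = 9/2
After inserting x = -12: new sorted = [-15, -12, -8, -6, 3, 6, 19, 23, 34]
New median = 3
Delta = 3 - 9/2 = -3/2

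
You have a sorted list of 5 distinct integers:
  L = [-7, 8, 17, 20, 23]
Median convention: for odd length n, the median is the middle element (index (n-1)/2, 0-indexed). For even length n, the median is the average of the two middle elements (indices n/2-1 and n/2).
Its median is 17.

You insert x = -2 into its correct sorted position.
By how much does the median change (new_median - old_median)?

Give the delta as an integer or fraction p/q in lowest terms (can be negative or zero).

Answer: -9/2

Derivation:
Old median = 17
After inserting x = -2: new sorted = [-7, -2, 8, 17, 20, 23]
New median = 25/2
Delta = 25/2 - 17 = -9/2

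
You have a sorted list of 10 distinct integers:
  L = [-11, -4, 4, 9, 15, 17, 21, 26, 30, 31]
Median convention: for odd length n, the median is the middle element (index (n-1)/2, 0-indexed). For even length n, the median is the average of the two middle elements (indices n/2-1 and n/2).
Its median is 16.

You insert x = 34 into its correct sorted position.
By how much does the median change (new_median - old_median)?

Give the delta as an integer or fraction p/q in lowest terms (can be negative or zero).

Answer: 1

Derivation:
Old median = 16
After inserting x = 34: new sorted = [-11, -4, 4, 9, 15, 17, 21, 26, 30, 31, 34]
New median = 17
Delta = 17 - 16 = 1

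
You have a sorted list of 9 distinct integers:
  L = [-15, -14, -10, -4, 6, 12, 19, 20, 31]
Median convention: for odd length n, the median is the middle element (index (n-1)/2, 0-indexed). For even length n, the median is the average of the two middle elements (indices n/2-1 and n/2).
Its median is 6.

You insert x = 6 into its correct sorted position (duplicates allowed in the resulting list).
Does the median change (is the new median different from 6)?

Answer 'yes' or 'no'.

Old median = 6
Insert x = 6
New median = 6
Changed? no

Answer: no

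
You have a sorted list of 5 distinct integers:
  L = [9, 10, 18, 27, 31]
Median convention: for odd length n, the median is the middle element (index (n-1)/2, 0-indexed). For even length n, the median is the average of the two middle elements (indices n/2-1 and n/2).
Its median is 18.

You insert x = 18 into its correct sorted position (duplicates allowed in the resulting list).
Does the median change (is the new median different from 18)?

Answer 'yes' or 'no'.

Old median = 18
Insert x = 18
New median = 18
Changed? no

Answer: no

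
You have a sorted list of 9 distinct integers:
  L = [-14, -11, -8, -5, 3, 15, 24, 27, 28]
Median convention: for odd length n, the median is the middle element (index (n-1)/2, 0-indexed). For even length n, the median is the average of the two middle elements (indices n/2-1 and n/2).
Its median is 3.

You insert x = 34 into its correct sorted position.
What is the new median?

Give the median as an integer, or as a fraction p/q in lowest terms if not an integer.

Old list (sorted, length 9): [-14, -11, -8, -5, 3, 15, 24, 27, 28]
Old median = 3
Insert x = 34
Old length odd (9). Middle was index 4 = 3.
New length even (10). New median = avg of two middle elements.
x = 34: 9 elements are < x, 0 elements are > x.
New sorted list: [-14, -11, -8, -5, 3, 15, 24, 27, 28, 34]
New median = 9

Answer: 9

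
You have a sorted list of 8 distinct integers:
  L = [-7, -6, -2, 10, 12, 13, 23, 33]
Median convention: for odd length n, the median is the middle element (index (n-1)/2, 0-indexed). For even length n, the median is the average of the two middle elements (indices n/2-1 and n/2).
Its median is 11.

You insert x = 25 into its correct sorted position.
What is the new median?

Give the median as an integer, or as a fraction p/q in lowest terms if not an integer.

Answer: 12

Derivation:
Old list (sorted, length 8): [-7, -6, -2, 10, 12, 13, 23, 33]
Old median = 11
Insert x = 25
Old length even (8). Middle pair: indices 3,4 = 10,12.
New length odd (9). New median = single middle element.
x = 25: 7 elements are < x, 1 elements are > x.
New sorted list: [-7, -6, -2, 10, 12, 13, 23, 25, 33]
New median = 12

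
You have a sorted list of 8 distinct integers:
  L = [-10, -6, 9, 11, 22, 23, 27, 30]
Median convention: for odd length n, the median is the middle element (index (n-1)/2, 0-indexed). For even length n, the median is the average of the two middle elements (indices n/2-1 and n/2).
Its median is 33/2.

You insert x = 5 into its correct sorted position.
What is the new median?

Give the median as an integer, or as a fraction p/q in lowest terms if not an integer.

Old list (sorted, length 8): [-10, -6, 9, 11, 22, 23, 27, 30]
Old median = 33/2
Insert x = 5
Old length even (8). Middle pair: indices 3,4 = 11,22.
New length odd (9). New median = single middle element.
x = 5: 2 elements are < x, 6 elements are > x.
New sorted list: [-10, -6, 5, 9, 11, 22, 23, 27, 30]
New median = 11

Answer: 11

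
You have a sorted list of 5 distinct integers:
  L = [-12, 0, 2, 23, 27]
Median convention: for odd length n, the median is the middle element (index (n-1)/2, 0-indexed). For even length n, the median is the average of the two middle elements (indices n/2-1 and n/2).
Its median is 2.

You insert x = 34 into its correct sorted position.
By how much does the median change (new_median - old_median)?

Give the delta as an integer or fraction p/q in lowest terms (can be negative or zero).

Old median = 2
After inserting x = 34: new sorted = [-12, 0, 2, 23, 27, 34]
New median = 25/2
Delta = 25/2 - 2 = 21/2

Answer: 21/2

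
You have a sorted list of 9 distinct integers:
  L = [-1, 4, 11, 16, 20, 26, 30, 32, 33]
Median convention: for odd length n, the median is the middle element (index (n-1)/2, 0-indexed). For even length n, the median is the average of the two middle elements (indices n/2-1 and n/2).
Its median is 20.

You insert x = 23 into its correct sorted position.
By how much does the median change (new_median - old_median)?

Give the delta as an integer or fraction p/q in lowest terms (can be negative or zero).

Answer: 3/2

Derivation:
Old median = 20
After inserting x = 23: new sorted = [-1, 4, 11, 16, 20, 23, 26, 30, 32, 33]
New median = 43/2
Delta = 43/2 - 20 = 3/2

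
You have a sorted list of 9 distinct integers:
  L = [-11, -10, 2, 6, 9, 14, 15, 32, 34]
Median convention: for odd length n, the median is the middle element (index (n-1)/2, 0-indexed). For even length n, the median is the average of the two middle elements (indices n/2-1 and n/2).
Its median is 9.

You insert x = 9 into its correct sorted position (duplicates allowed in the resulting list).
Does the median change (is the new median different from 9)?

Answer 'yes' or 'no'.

Old median = 9
Insert x = 9
New median = 9
Changed? no

Answer: no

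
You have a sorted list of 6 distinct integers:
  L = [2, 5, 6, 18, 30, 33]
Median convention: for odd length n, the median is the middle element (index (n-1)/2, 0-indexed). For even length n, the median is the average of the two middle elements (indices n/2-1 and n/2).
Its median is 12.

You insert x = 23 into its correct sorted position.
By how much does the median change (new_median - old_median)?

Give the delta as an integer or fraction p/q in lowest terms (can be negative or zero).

Answer: 6

Derivation:
Old median = 12
After inserting x = 23: new sorted = [2, 5, 6, 18, 23, 30, 33]
New median = 18
Delta = 18 - 12 = 6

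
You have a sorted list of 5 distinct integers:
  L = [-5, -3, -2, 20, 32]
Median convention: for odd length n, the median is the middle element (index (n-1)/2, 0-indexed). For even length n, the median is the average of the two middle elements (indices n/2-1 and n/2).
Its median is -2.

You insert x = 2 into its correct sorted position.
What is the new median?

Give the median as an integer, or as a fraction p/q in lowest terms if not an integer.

Answer: 0

Derivation:
Old list (sorted, length 5): [-5, -3, -2, 20, 32]
Old median = -2
Insert x = 2
Old length odd (5). Middle was index 2 = -2.
New length even (6). New median = avg of two middle elements.
x = 2: 3 elements are < x, 2 elements are > x.
New sorted list: [-5, -3, -2, 2, 20, 32]
New median = 0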